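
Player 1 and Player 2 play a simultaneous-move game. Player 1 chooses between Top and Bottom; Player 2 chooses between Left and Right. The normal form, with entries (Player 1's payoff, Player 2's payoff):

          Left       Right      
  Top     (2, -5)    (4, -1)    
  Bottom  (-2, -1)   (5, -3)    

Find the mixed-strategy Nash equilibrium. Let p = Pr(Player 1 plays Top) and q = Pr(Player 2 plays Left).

p = 1/3, q = 1/5

Player 1's mix must leave Player 2 indifferent between Left and Right.
  Player 2's payoff from Left: p·(-5) + (1−p)·(-1) = -4p - 1
  Player 2's payoff from Right: p·(-1) + (1−p)·(-3) = 2p - 3
  -4p - 1 = 2p - 3  ⇒  -6p = -2  ⇒  p = 1/3.
Player 1's indifference between Top and Bottom determines Player 2's mixing probability q:
  Player 1's payoff from Top: q·2 + (1−q)·4 = -2q + 4
  Player 1's payoff from Bottom: q·(-2) + (1−q)·5 = -7q + 5
  -2q + 4 = -7q + 5  ⇒  5q = 1  ⇒  q = 1/5.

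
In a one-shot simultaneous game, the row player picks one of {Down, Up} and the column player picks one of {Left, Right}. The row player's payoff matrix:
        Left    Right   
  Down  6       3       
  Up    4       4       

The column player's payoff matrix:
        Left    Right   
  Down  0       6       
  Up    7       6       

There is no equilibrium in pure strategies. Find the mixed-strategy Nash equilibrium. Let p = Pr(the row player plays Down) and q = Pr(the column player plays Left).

The row player's mix must leave the column player indifferent between Left and Right.
  the column player's expected payoff from Left: p·0 + (1−p)·7 = -7p + 7
  the column player's expected payoff from Right: p·6 + (1−p)·6 = 6
  -7p + 7 = 6  ⇒  -7p = -1  ⇒  p = 1/7.
In a mixed equilibrium the row player is indifferent between Down and Up; this condition fixes q.
  the row player's payoff to Down: q·6 + (1−q)·3 = 3q + 3
  the row player's payoff to Up: q·4 + (1−q)·4 = 4
  3q + 3 = 4  ⇒  3q = 1  ⇒  q = 1/3.

p = 1/7, q = 1/3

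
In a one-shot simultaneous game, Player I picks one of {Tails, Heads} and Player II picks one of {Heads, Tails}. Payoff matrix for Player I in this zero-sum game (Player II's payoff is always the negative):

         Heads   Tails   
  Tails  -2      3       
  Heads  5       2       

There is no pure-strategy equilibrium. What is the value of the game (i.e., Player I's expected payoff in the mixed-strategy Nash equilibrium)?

v = 19/8

Player I's indifference between Tails and Heads determines Player II's mixing probability q:
  Player I's payoff to Tails: q·(-2) + (1−q)·3 = -5q + 3
  Player I's payoff to Heads: q·5 + (1−q)·2 = 3q + 2
  -5q + 3 = 3q + 2  ⇒  -8q = -1  ⇒  q = 1/8.
The value is Player I's expected payoff against this mix (using Tails): (1/8)·(-2) + (7/8)·3 = 19/8.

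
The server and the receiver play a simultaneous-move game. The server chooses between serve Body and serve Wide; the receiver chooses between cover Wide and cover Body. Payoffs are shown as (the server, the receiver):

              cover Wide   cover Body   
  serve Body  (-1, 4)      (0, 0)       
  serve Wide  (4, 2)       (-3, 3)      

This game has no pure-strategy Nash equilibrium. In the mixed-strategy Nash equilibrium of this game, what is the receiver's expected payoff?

The receiver's indifference between cover Wide and cover Body determines the server's mixing probability p:
  the receiver's payoff from cover Wide: p·4 + (1−p)·2 = 2p + 2
  the receiver's payoff from cover Body: p·0 + (1−p)·3 = -3p + 3
  2p + 2 = -3p + 3  ⇒  5p = 1  ⇒  p = 1/5.
At equilibrium the receiver is indifferent across columns, so the receiver's payoff equals the payoff from cover Wide: (1/5)·4 + (4/5)·2 = 12/5.

12/5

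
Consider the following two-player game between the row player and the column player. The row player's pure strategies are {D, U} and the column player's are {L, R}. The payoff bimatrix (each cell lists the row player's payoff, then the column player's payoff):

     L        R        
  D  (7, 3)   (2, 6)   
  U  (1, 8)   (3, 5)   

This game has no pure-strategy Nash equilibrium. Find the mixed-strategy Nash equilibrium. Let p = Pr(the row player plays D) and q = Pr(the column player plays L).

p = 1/2, q = 1/7

The column player's indifference between L and R determines the row player's mixing probability p:
  the column player's payoff from L: p·3 + (1−p)·8 = -5p + 8
  the column player's payoff from R: p·6 + (1−p)·5 = p + 5
  -5p + 8 = p + 5  ⇒  -6p = -3  ⇒  p = 1/2.
In a mixed equilibrium the row player is indifferent between D and U; this condition fixes q.
  the row player's expected payoff from D: q·7 + (1−q)·2 = 5q + 2
  the row player's expected payoff from U: q·1 + (1−q)·3 = -2q + 3
  5q + 2 = -2q + 3  ⇒  7q = 1  ⇒  q = 1/7.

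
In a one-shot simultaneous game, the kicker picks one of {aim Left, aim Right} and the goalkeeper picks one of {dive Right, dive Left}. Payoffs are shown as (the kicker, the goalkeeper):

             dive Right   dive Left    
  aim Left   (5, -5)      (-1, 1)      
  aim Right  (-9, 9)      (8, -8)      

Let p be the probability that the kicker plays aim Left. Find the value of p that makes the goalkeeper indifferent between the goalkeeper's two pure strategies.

Set the goalkeeper's expected payoff from dive Right equal to that from dive Left:
  the goalkeeper's payoff from dive Right: p·(-5) + (1−p)·9 = -14p + 9
  the goalkeeper's payoff from dive Left: p·1 + (1−p)·(-8) = 9p - 8
  -14p + 9 = 9p - 8  ⇒  -23p = -17  ⇒  p = 17/23.

p = 17/23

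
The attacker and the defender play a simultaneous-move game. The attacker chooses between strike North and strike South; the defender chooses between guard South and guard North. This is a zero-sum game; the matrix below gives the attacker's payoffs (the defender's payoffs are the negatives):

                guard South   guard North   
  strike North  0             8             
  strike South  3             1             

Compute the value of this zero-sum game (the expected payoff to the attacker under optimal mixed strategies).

v = 12/5

Set the attacker's expected payoff from strike North equal to that from strike South:
  the attacker's expected payoff from strike North: q·0 + (1−q)·8 = -8q + 8
  the attacker's expected payoff from strike South: q·3 + (1−q)·1 = 2q + 1
  -8q + 8 = 2q + 1  ⇒  -10q = -7  ⇒  q = 7/10.
The value is the attacker's expected payoff against this mix (using strike North): (7/10)·0 + (3/10)·8 = 12/5.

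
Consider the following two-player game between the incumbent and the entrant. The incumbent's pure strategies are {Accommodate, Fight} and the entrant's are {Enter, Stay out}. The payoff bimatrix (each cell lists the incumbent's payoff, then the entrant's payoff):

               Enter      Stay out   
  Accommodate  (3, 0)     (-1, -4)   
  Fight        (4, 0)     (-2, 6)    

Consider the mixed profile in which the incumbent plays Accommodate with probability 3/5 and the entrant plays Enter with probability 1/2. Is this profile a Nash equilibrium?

Check the entrant's indifference given the incumbent's mix p = 3/5:
  payoff from Enter = 0; payoff from Stay out = 0 — equal.
Check the incumbent's indifference given the entrant's mix q = 1/2:
  payoff from Accommodate = 1; payoff from Fight = 1 — equal.
Both players are indifferent, so neither can profitably deviate.

Yes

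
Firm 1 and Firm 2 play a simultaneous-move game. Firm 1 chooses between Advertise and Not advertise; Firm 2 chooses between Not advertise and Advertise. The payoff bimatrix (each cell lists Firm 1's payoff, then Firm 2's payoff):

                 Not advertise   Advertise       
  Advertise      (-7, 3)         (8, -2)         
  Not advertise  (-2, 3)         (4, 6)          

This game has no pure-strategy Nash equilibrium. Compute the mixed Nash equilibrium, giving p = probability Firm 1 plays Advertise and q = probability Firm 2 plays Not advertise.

p = 3/8, q = 4/9

In a mixed equilibrium Firm 2 is indifferent between Not advertise and Advertise; this condition fixes p.
  Firm 2's payoff to Not advertise: p·3 + (1−p)·3 = 3
  Firm 2's payoff to Advertise: p·(-2) + (1−p)·6 = -8p + 6
  3 = -8p + 6  ⇒  8p = 3  ⇒  p = 3/8.
For Firm 1 to be willing to mix, Firm 1 must be indifferent between Advertise and Not advertise, which pins down Firm 2's mix.
  Firm 1's payoff from Advertise: q·(-7) + (1−q)·8 = -15q + 8
  Firm 1's payoff from Not advertise: q·(-2) + (1−q)·4 = -6q + 4
  -15q + 8 = -6q + 4  ⇒  -9q = -4  ⇒  q = 4/9.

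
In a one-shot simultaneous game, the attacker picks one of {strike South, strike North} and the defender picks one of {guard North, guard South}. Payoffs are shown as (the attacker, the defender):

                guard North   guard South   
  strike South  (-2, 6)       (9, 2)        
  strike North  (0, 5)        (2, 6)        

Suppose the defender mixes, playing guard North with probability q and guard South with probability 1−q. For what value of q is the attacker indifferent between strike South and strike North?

In a mixed equilibrium the attacker is indifferent between strike South and strike North; this condition fixes q.
  the attacker's expected payoff from strike South: q·(-2) + (1−q)·9 = -11q + 9
  the attacker's expected payoff from strike North: q·0 + (1−q)·2 = -2q + 2
  -11q + 9 = -2q + 2  ⇒  -9q = -7  ⇒  q = 7/9.

q = 7/9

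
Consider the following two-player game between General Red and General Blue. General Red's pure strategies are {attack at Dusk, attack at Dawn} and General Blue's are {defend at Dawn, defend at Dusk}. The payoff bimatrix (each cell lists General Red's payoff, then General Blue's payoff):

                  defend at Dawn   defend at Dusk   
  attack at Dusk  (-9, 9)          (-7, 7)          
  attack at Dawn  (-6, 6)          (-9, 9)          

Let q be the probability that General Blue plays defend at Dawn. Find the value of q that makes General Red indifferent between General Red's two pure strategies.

q = 2/5

In a mixed equilibrium General Red is indifferent between attack at Dusk and attack at Dawn; this condition fixes q.
  General Red's expected payoff from attack at Dusk: q·(-9) + (1−q)·(-7) = -2q - 7
  General Red's expected payoff from attack at Dawn: q·(-6) + (1−q)·(-9) = 3q - 9
  -2q - 7 = 3q - 9  ⇒  -5q = -2  ⇒  q = 2/5.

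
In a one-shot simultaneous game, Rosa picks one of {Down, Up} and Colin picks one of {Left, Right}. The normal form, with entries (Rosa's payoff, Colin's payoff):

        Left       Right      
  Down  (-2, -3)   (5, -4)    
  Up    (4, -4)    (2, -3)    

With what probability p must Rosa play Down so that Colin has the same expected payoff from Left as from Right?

p = 1/2

Rosa's mix must leave Colin indifferent between Left and Right.
  Colin's expected payoff from Left: p·(-3) + (1−p)·(-4) = p - 4
  Colin's expected payoff from Right: p·(-4) + (1−p)·(-3) = -p - 3
  p - 4 = -p - 3  ⇒  2p = 1  ⇒  p = 1/2.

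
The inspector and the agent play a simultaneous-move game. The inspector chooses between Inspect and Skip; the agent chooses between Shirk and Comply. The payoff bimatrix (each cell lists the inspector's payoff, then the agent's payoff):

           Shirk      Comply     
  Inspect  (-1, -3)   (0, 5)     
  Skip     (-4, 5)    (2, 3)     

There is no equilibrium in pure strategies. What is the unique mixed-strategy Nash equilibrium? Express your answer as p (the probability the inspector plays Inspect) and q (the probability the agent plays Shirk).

In a mixed equilibrium the agent is indifferent between Shirk and Comply; this condition fixes p.
  the agent's payoff to Shirk: p·(-3) + (1−p)·5 = -8p + 5
  the agent's payoff to Comply: p·5 + (1−p)·3 = 2p + 3
  -8p + 5 = 2p + 3  ⇒  -10p = -2  ⇒  p = 1/5.
In a mixed equilibrium the inspector is indifferent between Inspect and Skip; this condition fixes q.
  the inspector's payoff to Inspect: q·(-1) + (1−q)·0 = -q
  the inspector's payoff to Skip: q·(-4) + (1−q)·2 = -6q + 2
  -q = -6q + 2  ⇒  5q = 2  ⇒  q = 2/5.

p = 1/5, q = 2/5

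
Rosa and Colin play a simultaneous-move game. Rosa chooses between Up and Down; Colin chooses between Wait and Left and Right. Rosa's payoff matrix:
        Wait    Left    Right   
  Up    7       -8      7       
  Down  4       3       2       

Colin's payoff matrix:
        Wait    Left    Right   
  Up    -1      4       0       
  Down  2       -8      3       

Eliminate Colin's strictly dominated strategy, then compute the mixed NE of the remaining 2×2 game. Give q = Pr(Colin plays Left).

q = 5/16

Colin's strategy Wait is strictly dominated by Right: 0 > -1 and 3 > 2. Eliminate Wait.
Set Rosa's expected payoff from Up equal to that from Down:
  Rosa's payoff from Up: q·(-8) + (1−q)·7 = -15q + 7
  Rosa's payoff from Down: q·3 + (1−q)·2 = q + 2
  -15q + 7 = q + 2  ⇒  -16q = -5  ⇒  q = 5/16.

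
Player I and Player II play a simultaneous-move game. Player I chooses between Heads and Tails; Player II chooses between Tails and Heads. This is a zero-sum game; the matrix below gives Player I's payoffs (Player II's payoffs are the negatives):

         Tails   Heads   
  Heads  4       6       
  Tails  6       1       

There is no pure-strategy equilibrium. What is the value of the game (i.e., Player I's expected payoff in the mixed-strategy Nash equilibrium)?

v = 32/7

In a mixed equilibrium Player I is indifferent between Heads and Tails; this condition fixes q.
  Player I's payoff to Heads: q·4 + (1−q)·6 = -2q + 6
  Player I's payoff to Tails: q·6 + (1−q)·1 = 5q + 1
  -2q + 6 = 5q + 1  ⇒  -7q = -5  ⇒  q = 5/7.
The value is Player I's expected payoff against this mix (using Heads): (5/7)·4 + (2/7)·6 = 32/7.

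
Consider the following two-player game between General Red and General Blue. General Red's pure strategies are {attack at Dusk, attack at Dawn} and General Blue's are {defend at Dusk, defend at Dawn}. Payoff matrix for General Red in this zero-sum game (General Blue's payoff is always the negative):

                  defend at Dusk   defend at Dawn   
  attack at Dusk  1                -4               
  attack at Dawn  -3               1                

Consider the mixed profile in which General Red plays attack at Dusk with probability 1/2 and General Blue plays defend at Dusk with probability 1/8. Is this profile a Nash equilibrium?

Given General Red's mix p = 1/2, General Blue's payoff from defend at Dusk is 1 but from defend at Dawn is 3/2. General Blue strictly prefers defend at Dawn, so General Blue would not mix.
So the proposed profile is not a Nash equilibrium.

No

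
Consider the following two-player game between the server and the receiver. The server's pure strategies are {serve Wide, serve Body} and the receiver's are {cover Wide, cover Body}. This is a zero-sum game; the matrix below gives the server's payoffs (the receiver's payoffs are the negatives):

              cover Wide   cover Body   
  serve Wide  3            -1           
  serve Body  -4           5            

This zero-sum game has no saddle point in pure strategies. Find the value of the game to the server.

Set the server's expected payoff from serve Wide equal to that from serve Body:
  the server's payoff to serve Wide: q·3 + (1−q)·(-1) = 4q - 1
  the server's payoff to serve Body: q·(-4) + (1−q)·5 = -9q + 5
  4q - 1 = -9q + 5  ⇒  13q = 6  ⇒  q = 6/13.
The value is the server's expected payoff against this mix (using serve Wide): (6/13)·3 + (7/13)·(-1) = 11/13.

v = 11/13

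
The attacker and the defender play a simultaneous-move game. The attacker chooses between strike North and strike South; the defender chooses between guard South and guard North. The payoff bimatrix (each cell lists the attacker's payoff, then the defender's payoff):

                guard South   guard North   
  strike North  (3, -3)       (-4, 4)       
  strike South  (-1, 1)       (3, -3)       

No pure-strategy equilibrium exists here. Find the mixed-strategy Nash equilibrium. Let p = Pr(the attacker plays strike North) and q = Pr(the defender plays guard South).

The attacker's mix must leave the defender indifferent between guard South and guard North.
  the defender's payoff from guard South: p·(-3) + (1−p)·1 = -4p + 1
  the defender's payoff from guard North: p·4 + (1−p)·(-3) = 7p - 3
  -4p + 1 = 7p - 3  ⇒  -11p = -4  ⇒  p = 4/11.
The defender's mix must leave the attacker indifferent between strike North and strike South.
  the attacker's payoff from strike North: q·3 + (1−q)·(-4) = 7q - 4
  the attacker's payoff from strike South: q·(-1) + (1−q)·3 = -4q + 3
  7q - 4 = -4q + 3  ⇒  11q = 7  ⇒  q = 7/11.

p = 4/11, q = 7/11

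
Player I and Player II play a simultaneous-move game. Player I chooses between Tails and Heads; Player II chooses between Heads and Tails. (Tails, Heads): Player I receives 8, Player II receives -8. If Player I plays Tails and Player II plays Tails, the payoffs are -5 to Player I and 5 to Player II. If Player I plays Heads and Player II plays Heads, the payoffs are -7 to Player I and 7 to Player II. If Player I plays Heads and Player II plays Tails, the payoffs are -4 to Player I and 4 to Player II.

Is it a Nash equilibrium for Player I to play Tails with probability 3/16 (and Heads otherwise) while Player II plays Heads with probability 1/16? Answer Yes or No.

Check Player II's indifference given Player I's mix p = 3/16:
  payoff from Heads = 67/16; payoff from Tails = 67/16 — equal.
Check Player I's indifference given Player II's mix q = 1/16:
  payoff from Tails = -67/16; payoff from Heads = -67/16 — equal.
Both players are indifferent, so neither can profitably deviate.

Yes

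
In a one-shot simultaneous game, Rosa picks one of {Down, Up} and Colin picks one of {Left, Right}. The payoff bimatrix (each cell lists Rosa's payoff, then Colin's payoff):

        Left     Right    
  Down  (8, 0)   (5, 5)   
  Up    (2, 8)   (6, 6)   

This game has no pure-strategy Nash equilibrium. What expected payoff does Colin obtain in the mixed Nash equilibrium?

40/7

Colin's indifference between Left and Right determines Rosa's mixing probability p:
  Colin's payoff from Left: p·0 + (1−p)·8 = -8p + 8
  Colin's payoff from Right: p·5 + (1−p)·6 = -p + 6
  -8p + 8 = -p + 6  ⇒  -7p = -2  ⇒  p = 2/7.
At equilibrium Colin is indifferent across columns, so Colin's payoff equals the payoff from Left: (2/7)·0 + (5/7)·8 = 40/7.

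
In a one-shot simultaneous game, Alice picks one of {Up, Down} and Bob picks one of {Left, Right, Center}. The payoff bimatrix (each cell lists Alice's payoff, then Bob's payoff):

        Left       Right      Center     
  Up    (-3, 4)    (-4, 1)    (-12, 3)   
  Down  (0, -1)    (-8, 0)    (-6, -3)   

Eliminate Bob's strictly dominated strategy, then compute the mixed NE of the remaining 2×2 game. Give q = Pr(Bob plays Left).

q = 4/7

Bob's strategy Center is strictly dominated by Left: 4 > 3 and -1 > -3. Eliminate Center.
Alice's indifference between Up and Down determines Bob's mixing probability q:
  Alice's payoff to Up: q·(-3) + (1−q)·(-4) = q - 4
  Alice's payoff to Down: q·0 + (1−q)·(-8) = 8q - 8
  q - 4 = 8q - 8  ⇒  -7q = -4  ⇒  q = 4/7.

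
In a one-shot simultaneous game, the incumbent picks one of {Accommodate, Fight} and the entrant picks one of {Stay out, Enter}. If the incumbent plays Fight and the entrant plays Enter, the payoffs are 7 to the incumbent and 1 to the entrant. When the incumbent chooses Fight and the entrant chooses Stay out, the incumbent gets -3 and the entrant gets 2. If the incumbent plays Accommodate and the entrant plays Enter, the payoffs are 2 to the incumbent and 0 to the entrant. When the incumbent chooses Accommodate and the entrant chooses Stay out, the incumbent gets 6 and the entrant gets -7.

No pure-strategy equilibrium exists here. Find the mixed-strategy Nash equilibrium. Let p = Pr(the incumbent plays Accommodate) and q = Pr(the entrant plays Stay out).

Set the entrant's expected payoff from Stay out equal to that from Enter:
  the entrant's expected payoff from Stay out: p·(-7) + (1−p)·2 = -9p + 2
  the entrant's expected payoff from Enter: p·0 + (1−p)·1 = -p + 1
  -9p + 2 = -p + 1  ⇒  -8p = -1  ⇒  p = 1/8.
The entrant's mix must leave the incumbent indifferent between Accommodate and Fight.
  the incumbent's expected payoff from Accommodate: q·6 + (1−q)·2 = 4q + 2
  the incumbent's expected payoff from Fight: q·(-3) + (1−q)·7 = -10q + 7
  4q + 2 = -10q + 7  ⇒  14q = 5  ⇒  q = 5/14.

p = 1/8, q = 5/14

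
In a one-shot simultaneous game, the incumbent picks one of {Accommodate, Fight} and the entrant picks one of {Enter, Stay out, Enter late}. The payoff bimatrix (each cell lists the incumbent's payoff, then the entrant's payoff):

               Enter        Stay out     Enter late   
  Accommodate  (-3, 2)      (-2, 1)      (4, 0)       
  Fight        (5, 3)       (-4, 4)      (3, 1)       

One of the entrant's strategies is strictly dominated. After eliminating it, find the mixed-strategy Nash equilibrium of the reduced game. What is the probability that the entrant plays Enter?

The entrant's strategy Enter late is strictly dominated by Stay out: 1 > 0 and 4 > 1. Eliminate Enter late.
The entrant's mix must leave the incumbent indifferent between Accommodate and Fight.
  the incumbent's payoff from Accommodate: q·(-3) + (1−q)·(-2) = -q - 2
  the incumbent's payoff from Fight: q·5 + (1−q)·(-4) = 9q - 4
  -q - 2 = 9q - 4  ⇒  -10q = -2  ⇒  q = 1/5.

q = 1/5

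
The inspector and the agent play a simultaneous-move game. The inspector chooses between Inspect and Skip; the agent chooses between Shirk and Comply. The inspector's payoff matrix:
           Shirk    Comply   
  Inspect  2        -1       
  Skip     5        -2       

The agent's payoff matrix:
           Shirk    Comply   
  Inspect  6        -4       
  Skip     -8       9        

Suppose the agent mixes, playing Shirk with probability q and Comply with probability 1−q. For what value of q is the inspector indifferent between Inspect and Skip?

q = 1/4

In a mixed equilibrium the inspector is indifferent between Inspect and Skip; this condition fixes q.
  the inspector's payoff from Inspect: q·2 + (1−q)·(-1) = 3q - 1
  the inspector's payoff from Skip: q·5 + (1−q)·(-2) = 7q - 2
  3q - 1 = 7q - 2  ⇒  -4q = -1  ⇒  q = 1/4.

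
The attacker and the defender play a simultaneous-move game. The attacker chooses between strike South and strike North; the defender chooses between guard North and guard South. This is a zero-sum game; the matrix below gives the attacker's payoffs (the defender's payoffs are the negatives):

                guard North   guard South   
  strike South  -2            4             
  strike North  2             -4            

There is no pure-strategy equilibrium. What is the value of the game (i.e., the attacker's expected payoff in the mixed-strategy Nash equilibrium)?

For the attacker to be willing to mix, the attacker must be indifferent between strike South and strike North, which pins down the defender's mix.
  the attacker's expected payoff from strike South: q·(-2) + (1−q)·4 = -6q + 4
  the attacker's expected payoff from strike North: q·2 + (1−q)·(-4) = 6q - 4
  -6q + 4 = 6q - 4  ⇒  -12q = -8  ⇒  q = 2/3.
The value is the attacker's expected payoff against this mix (using strike South): (2/3)·(-2) + (1/3)·4 = 0.

v = 0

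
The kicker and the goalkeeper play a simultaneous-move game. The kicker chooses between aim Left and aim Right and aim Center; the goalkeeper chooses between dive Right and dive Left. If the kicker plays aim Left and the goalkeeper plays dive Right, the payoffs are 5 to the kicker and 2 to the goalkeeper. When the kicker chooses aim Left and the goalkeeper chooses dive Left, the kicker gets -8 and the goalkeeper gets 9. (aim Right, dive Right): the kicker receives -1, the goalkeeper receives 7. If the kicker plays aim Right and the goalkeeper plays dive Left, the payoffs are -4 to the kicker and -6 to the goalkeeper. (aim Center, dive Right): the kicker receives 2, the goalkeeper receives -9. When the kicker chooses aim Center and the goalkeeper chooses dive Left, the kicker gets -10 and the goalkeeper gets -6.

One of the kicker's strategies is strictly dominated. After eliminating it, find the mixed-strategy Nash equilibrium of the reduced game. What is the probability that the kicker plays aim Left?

p = 13/20

The kicker's strategy aim Center is strictly dominated by aim Left: 5 > 2 and -8 > -10. Eliminate aim Center.
For the goalkeeper to be willing to mix, the goalkeeper must be indifferent between dive Right and dive Left, which pins down the kicker's mix.
  the goalkeeper's payoff from dive Right: p·2 + (1−p)·7 = -5p + 7
  the goalkeeper's payoff from dive Left: p·9 + (1−p)·(-6) = 15p - 6
  -5p + 7 = 15p - 6  ⇒  -20p = -13  ⇒  p = 13/20.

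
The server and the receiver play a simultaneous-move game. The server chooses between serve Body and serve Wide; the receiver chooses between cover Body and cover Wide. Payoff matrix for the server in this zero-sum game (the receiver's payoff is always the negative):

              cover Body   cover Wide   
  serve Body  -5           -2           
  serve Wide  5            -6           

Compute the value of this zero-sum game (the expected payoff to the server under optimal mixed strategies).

v = -20/7

In a mixed equilibrium the server is indifferent between serve Body and serve Wide; this condition fixes q.
  the server's expected payoff from serve Body: q·(-5) + (1−q)·(-2) = -3q - 2
  the server's expected payoff from serve Wide: q·5 + (1−q)·(-6) = 11q - 6
  -3q - 2 = 11q - 6  ⇒  -14q = -4  ⇒  q = 2/7.
The value is the server's expected payoff against this mix (using serve Body): (2/7)·(-5) + (5/7)·(-2) = -20/7.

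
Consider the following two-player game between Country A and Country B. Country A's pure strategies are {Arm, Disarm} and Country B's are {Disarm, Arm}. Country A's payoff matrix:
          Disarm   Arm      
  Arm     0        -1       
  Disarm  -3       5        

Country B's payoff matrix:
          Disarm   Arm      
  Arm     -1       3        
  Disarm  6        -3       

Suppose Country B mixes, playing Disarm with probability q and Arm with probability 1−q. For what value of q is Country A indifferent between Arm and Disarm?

q = 2/3

Country B's mix must leave Country A indifferent between Arm and Disarm.
  Country A's expected payoff from Arm: q·0 + (1−q)·(-1) = q - 1
  Country A's expected payoff from Disarm: q·(-3) + (1−q)·5 = -8q + 5
  q - 1 = -8q + 5  ⇒  9q = 6  ⇒  q = 2/3.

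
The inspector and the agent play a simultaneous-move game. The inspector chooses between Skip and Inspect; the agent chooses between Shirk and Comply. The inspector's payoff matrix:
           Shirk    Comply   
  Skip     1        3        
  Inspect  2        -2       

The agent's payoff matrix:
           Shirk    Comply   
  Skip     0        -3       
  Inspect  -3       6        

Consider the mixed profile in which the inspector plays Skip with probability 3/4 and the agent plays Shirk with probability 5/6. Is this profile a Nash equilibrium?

Check the agent's indifference given the inspector's mix p = 3/4:
  payoff from Shirk = -3/4; payoff from Comply = -3/4 — equal.
Check the inspector's indifference given the agent's mix q = 5/6:
  payoff from Skip = 4/3; payoff from Inspect = 4/3 — equal.
Both players are indifferent, so neither can profitably deviate.

Yes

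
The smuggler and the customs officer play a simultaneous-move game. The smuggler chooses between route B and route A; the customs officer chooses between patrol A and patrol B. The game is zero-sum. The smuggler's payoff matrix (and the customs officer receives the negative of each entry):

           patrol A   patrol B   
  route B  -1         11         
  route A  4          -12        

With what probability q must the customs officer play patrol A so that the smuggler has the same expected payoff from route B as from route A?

In a mixed equilibrium the smuggler is indifferent between route B and route A; this condition fixes q.
  the smuggler's payoff from route B: q·(-1) + (1−q)·11 = -12q + 11
  the smuggler's payoff from route A: q·4 + (1−q)·(-12) = 16q - 12
  -12q + 11 = 16q - 12  ⇒  -28q = -23  ⇒  q = 23/28.

q = 23/28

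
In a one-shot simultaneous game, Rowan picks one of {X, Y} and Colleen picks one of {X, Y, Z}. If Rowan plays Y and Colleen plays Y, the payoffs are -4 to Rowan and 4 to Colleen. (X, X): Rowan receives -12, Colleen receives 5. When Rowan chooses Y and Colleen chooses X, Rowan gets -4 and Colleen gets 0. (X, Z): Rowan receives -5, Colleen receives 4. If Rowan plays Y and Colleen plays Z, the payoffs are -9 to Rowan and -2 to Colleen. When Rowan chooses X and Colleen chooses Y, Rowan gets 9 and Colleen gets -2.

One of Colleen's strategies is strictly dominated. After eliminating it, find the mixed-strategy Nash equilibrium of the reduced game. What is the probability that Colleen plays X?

q = 13/21

Colleen's strategy Z is strictly dominated by X: 5 > 4 and 0 > -2. Eliminate Z.
Colleen's mix must leave Rowan indifferent between X and Y.
  Rowan's payoff to X: q·(-12) + (1−q)·9 = -21q + 9
  Rowan's payoff to Y: q·(-4) + (1−q)·(-4) = -4
  -21q + 9 = -4  ⇒  -21q = -13  ⇒  q = 13/21.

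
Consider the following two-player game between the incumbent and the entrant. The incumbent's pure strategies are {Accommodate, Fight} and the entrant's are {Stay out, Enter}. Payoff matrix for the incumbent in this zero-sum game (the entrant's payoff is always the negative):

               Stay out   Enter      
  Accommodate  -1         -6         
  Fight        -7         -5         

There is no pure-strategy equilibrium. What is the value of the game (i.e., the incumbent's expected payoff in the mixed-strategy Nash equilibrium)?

v = -37/7

The entrant's mix must leave the incumbent indifferent between Accommodate and Fight.
  the incumbent's payoff to Accommodate: q·(-1) + (1−q)·(-6) = 5q - 6
  the incumbent's payoff to Fight: q·(-7) + (1−q)·(-5) = -2q - 5
  5q - 6 = -2q - 5  ⇒  7q = 1  ⇒  q = 1/7.
The value is the incumbent's expected payoff against this mix (using Accommodate): (1/7)·(-1) + (6/7)·(-6) = -37/7.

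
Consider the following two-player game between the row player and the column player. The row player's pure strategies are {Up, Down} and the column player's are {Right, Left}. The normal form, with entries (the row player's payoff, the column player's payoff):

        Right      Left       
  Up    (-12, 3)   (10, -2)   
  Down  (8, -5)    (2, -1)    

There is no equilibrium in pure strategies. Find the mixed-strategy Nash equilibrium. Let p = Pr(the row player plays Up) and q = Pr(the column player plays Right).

p = 4/9, q = 2/7

The column player's indifference between Right and Left determines the row player's mixing probability p:
  the column player's payoff from Right: p·3 + (1−p)·(-5) = 8p - 5
  the column player's payoff from Left: p·(-2) + (1−p)·(-1) = -p - 1
  8p - 5 = -p - 1  ⇒  9p = 4  ⇒  p = 4/9.
In a mixed equilibrium the row player is indifferent between Up and Down; this condition fixes q.
  the row player's expected payoff from Up: q·(-12) + (1−q)·10 = -22q + 10
  the row player's expected payoff from Down: q·8 + (1−q)·2 = 6q + 2
  -22q + 10 = 6q + 2  ⇒  -28q = -8  ⇒  q = 2/7.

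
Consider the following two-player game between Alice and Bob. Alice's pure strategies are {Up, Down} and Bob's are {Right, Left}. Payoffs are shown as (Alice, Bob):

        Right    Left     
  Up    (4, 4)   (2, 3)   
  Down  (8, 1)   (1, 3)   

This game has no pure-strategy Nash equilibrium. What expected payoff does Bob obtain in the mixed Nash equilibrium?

Set Bob's expected payoff from Right equal to that from Left:
  Bob's expected payoff from Right: p·4 + (1−p)·1 = 3p + 1
  Bob's expected payoff from Left: p·3 + (1−p)·3 = 3
  3p + 1 = 3  ⇒  3p = 2  ⇒  p = 2/3.
At equilibrium Bob is indifferent across columns, so Bob's payoff equals the payoff from Right: (2/3)·4 + (1/3)·1 = 3.

3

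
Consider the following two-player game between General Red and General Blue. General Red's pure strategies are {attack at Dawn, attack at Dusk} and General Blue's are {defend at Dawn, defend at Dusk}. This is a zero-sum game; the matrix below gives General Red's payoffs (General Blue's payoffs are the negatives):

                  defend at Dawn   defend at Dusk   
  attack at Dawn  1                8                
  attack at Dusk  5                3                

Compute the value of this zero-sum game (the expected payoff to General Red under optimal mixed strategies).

Set General Red's expected payoff from attack at Dawn equal to that from attack at Dusk:
  General Red's expected payoff from attack at Dawn: q·1 + (1−q)·8 = -7q + 8
  General Red's expected payoff from attack at Dusk: q·5 + (1−q)·3 = 2q + 3
  -7q + 8 = 2q + 3  ⇒  -9q = -5  ⇒  q = 5/9.
The value is General Red's expected payoff against this mix (using attack at Dawn): (5/9)·1 + (4/9)·8 = 37/9.

v = 37/9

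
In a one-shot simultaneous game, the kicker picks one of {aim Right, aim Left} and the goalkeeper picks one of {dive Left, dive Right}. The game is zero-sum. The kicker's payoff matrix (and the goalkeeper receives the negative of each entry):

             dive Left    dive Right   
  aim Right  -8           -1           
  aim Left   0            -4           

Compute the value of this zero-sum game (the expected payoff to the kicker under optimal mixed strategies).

In a mixed equilibrium the kicker is indifferent between aim Right and aim Left; this condition fixes q.
  the kicker's payoff from aim Right: q·(-8) + (1−q)·(-1) = -7q - 1
  the kicker's payoff from aim Left: q·0 + (1−q)·(-4) = 4q - 4
  -7q - 1 = 4q - 4  ⇒  -11q = -3  ⇒  q = 3/11.
The value is the kicker's expected payoff against this mix (using aim Right): (3/11)·(-8) + (8/11)·(-1) = -32/11.

v = -32/11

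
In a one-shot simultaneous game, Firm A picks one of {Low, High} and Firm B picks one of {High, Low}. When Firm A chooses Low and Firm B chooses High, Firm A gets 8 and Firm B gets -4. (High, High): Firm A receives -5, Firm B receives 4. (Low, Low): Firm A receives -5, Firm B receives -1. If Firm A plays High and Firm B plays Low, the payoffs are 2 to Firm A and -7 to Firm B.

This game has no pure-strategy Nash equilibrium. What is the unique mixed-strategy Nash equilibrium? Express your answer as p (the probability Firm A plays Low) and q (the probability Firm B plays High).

p = 11/14, q = 7/20

Firm A's mix must leave Firm B indifferent between High and Low.
  Firm B's payoff from High: p·(-4) + (1−p)·4 = -8p + 4
  Firm B's payoff from Low: p·(-1) + (1−p)·(-7) = 6p - 7
  -8p + 4 = 6p - 7  ⇒  -14p = -11  ⇒  p = 11/14.
Set Firm A's expected payoff from Low equal to that from High:
  Firm A's expected payoff from Low: q·8 + (1−q)·(-5) = 13q - 5
  Firm A's expected payoff from High: q·(-5) + (1−q)·2 = -7q + 2
  13q - 5 = -7q + 2  ⇒  20q = 7  ⇒  q = 7/20.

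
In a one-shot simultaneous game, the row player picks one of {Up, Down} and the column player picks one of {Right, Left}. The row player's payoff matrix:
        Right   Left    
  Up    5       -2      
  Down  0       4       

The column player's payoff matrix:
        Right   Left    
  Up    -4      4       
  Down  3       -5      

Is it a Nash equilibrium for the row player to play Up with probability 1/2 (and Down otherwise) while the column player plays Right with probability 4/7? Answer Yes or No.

Given the column player's mix q = 4/7, the row player's payoff from Up is 2 but from Down is 12/7. The row player strictly prefers Up, so the row player would not mix.
So the proposed profile is not a Nash equilibrium.

No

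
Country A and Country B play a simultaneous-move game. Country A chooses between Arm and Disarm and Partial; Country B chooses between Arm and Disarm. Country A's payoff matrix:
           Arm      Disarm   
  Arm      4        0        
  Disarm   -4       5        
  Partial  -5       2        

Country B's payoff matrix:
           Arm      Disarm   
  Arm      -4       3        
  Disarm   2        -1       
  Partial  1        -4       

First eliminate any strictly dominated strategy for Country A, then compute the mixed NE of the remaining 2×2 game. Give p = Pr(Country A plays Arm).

Country A's strategy Partial is strictly dominated by Disarm: -4 > -5 and 5 > 2. Eliminate Partial.
Set Country B's expected payoff from Arm equal to that from Disarm:
  Country B's payoff from Arm: p·(-4) + (1−p)·2 = -6p + 2
  Country B's payoff from Disarm: p·3 + (1−p)·(-1) = 4p - 1
  -6p + 2 = 4p - 1  ⇒  -10p = -3  ⇒  p = 3/10.

p = 3/10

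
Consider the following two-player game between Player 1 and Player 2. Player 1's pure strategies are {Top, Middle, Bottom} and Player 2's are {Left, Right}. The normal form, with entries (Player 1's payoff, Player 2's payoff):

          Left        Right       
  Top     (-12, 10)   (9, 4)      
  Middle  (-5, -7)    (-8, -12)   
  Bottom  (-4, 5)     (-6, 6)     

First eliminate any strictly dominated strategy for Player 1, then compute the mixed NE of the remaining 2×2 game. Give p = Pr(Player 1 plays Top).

Player 1's strategy Middle is strictly dominated by Bottom: -4 > -5 and -6 > -8. Eliminate Middle.
In a mixed equilibrium Player 2 is indifferent between Left and Right; this condition fixes p.
  Player 2's payoff from Left: p·10 + (1−p)·5 = 5p + 5
  Player 2's payoff from Right: p·4 + (1−p)·6 = -2p + 6
  5p + 5 = -2p + 6  ⇒  7p = 1  ⇒  p = 1/7.

p = 1/7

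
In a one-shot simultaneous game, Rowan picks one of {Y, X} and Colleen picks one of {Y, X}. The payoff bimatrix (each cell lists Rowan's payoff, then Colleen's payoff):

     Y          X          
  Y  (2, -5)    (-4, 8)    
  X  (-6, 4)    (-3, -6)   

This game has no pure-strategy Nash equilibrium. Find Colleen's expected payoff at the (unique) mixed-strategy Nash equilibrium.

Colleen's indifference between Y and X determines Rowan's mixing probability p:
  Colleen's payoff to Y: p·(-5) + (1−p)·4 = -9p + 4
  Colleen's payoff to X: p·8 + (1−p)·(-6) = 14p - 6
  -9p + 4 = 14p - 6  ⇒  -23p = -10  ⇒  p = 10/23.
At equilibrium Colleen is indifferent across columns, so Colleen's payoff equals the payoff from Y: (10/23)·(-5) + (13/23)·4 = 2/23.

2/23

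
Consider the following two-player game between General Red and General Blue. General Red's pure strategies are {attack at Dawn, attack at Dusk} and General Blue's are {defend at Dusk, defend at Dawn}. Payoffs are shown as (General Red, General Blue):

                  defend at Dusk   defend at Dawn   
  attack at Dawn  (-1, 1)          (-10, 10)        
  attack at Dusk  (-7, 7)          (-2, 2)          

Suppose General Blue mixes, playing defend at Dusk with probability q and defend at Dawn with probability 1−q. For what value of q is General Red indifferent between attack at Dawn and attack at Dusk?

q = 4/7

In a mixed equilibrium General Red is indifferent between attack at Dawn and attack at Dusk; this condition fixes q.
  General Red's payoff from attack at Dawn: q·(-1) + (1−q)·(-10) = 9q - 10
  General Red's payoff from attack at Dusk: q·(-7) + (1−q)·(-2) = -5q - 2
  9q - 10 = -5q - 2  ⇒  14q = 8  ⇒  q = 4/7.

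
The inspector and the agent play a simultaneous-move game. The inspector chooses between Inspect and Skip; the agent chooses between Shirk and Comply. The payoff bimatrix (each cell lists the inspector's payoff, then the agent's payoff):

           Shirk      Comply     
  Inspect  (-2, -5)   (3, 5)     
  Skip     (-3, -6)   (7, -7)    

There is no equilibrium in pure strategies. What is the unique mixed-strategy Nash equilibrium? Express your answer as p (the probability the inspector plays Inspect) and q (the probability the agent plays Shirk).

p = 1/11, q = 4/5

The agent's indifference between Shirk and Comply determines the inspector's mixing probability p:
  the agent's payoff from Shirk: p·(-5) + (1−p)·(-6) = p - 6
  the agent's payoff from Comply: p·5 + (1−p)·(-7) = 12p - 7
  p - 6 = 12p - 7  ⇒  -11p = -1  ⇒  p = 1/11.
In a mixed equilibrium the inspector is indifferent between Inspect and Skip; this condition fixes q.
  the inspector's expected payoff from Inspect: q·(-2) + (1−q)·3 = -5q + 3
  the inspector's expected payoff from Skip: q·(-3) + (1−q)·7 = -10q + 7
  -5q + 3 = -10q + 7  ⇒  5q = 4  ⇒  q = 4/5.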